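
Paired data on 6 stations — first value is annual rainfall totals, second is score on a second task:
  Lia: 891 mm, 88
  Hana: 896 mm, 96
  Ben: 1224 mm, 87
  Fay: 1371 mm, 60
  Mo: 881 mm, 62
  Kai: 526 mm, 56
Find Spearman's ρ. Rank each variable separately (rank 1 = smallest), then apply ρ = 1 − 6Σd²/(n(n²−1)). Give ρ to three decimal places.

Ranks of variable 1: 3, 4, 5, 6, 2, 1
Ranks of variable 2: 5, 6, 4, 2, 3, 1
d = r₁ − r₂: -2, -2, 1, 4, -1, 0
d²: 4, 4, 1, 16, 1, 0; Σd² = 26
ρ = 1 − 6·26/(6·35) = 1 − 156/210 = 0.257

0.257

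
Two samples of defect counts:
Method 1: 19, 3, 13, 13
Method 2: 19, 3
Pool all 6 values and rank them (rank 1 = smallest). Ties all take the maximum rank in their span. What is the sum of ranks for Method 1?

16

Sorted (ascending): 3, 3, 13, 13, 19, 19
The 2 values of 3 occupy positions 1–2 → each gets rank 2.
The 2 values of 13 occupy positions 3–4 → each gets rank 4.
The 2 values of 19 occupy positions 5–6 → each gets rank 6.
Method 1 values → pooled ranks: 19→6, 3→2, 13→4, 13→4
Rank sum = 6 + 2 + 4 + 4 = 16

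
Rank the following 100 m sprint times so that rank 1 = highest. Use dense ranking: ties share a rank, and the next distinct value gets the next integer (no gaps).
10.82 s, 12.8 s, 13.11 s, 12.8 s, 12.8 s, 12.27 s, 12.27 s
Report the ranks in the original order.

4, 2, 1, 2, 2, 3, 3

Sorted (descending): 13.11, 12.8, 12.8, 12.8, 12.27, 12.27, 10.82
The 3 values of 12.8 share dense rank 2.
The 2 values of 12.27 share dense rank 3.
Remaining distinct values take the next consecutive integers.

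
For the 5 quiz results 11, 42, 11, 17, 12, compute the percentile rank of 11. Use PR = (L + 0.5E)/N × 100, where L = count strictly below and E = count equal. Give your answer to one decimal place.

N = 5.
Strictly below 11: 0. Equal to 11: 2.
PR = (0 + 0.5·2)/5 × 100 = 20.0

20.0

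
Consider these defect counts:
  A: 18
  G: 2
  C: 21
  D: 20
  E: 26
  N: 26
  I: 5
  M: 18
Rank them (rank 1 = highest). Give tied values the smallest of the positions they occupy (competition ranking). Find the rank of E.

1

Sorted (descending): 26, 26, 21, 20, 18, 18, 5, 2
The 2 values of 26 occupy positions 1–2 → each gets rank 1.
The 2 values of 18 occupy positions 5–6 → each gets rank 5.
E has value 26 → rank 1.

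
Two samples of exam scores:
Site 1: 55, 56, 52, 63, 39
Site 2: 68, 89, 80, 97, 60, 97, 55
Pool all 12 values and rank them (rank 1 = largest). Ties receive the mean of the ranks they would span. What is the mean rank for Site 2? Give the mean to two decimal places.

4.50

Sorted (descending): 97, 97, 89, 80, 68, 63, 60, 56, 55, 55, 52, 39
The 2 values of 97 occupy positions 1–2 → average rank (1+2)/2 = 1.5.
The 2 values of 55 occupy positions 9–10 → average rank (9+10)/2 = 9.5.
Site 2 values → pooled ranks: 68→5, 89→3, 80→4, 97→1.5, 60→7, 97→1.5, 55→9.5
Mean rank = (5 + 3 + 4 + 1.5 + 7 + 1.5 + 9.5) / 7 = 4.50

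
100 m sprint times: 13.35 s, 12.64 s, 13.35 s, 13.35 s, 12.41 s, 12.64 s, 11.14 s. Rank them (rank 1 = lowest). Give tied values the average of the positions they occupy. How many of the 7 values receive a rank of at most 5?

4

Sorted (ascending): 11.14, 12.41, 12.64, 12.64, 13.35, 13.35, 13.35
The 2 values of 12.64 occupy positions 3–4 → average rank (3+4)/2 = 3.5.
The 3 values of 13.35 occupy positions 5–7 → average rank 6.
Ranks ≤ 5: {1, 2, 3.5, 3.5} → 4 values.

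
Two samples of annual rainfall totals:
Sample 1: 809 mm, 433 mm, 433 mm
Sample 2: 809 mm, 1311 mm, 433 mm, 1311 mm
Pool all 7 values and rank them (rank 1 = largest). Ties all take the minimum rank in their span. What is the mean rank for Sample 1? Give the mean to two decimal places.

Sorted (descending): 1311, 1311, 809, 809, 433, 433, 433
The 2 values of 1311 occupy positions 1–2 → each gets rank 1.
The 2 values of 809 occupy positions 3–4 → each gets rank 3.
The 3 values of 433 occupy positions 5–7 → each gets rank 5.
Sample 1 values → pooled ranks: 809→3, 433→5, 433→5
Mean rank = (3 + 5 + 5) / 3 = 4.33

4.33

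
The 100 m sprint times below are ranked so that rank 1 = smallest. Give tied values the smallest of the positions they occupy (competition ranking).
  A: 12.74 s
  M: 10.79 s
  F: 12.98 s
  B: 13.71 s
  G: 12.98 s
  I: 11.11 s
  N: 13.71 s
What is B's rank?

6

Sorted (ascending): 10.79, 11.11, 12.74, 12.98, 12.98, 13.71, 13.71
The 2 values of 12.98 occupy positions 4–5 → each gets rank 4.
The 2 values of 13.71 occupy positions 6–7 → each gets rank 6.
B has value 13.71 s → rank 6.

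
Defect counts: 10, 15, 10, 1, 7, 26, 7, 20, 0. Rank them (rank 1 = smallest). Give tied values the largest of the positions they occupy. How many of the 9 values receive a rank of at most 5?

4

Sorted (ascending): 0, 1, 7, 7, 10, 10, 15, 20, 26
The 2 values of 7 occupy positions 3–4 → each gets rank 4.
The 2 values of 10 occupy positions 5–6 → each gets rank 6.
Ranks ≤ 5: {1, 2, 4, 4} → 4 values.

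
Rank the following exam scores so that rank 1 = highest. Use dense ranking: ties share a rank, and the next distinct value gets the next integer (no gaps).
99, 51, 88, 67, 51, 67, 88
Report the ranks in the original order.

Sorted (descending): 99, 88, 88, 67, 67, 51, 51
The 2 values of 88 share dense rank 2.
The 2 values of 67 share dense rank 3.
The 2 values of 51 share dense rank 4.
Remaining distinct values take the next consecutive integers.

1, 4, 2, 3, 4, 3, 2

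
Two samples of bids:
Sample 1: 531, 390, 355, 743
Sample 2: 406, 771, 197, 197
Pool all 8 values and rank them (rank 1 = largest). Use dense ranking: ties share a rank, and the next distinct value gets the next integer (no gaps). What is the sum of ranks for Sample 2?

Sorted (descending): 771, 743, 531, 406, 390, 355, 197, 197
The 2 values of 197 share dense rank 7.
Remaining distinct values take the next consecutive integers.
Sample 2 values → pooled ranks: 406→4, 771→1, 197→7, 197→7
Rank sum = 4 + 1 + 7 + 7 = 19

19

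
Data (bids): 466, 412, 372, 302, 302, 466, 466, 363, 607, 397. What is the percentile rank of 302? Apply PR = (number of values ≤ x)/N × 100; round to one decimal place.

20.0

N = 10.
Strictly below 302: 0. Equal to 302: 2.
PR = 2/10 × 100 = 20.0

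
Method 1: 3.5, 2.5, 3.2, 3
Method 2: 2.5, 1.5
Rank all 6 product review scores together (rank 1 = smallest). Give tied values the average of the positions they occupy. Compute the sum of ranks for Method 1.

17.5

Sorted (ascending): 1.5, 2.5, 2.5, 3, 3.2, 3.5
The 2 values of 2.5 occupy positions 2–3 → average rank (2+3)/2 = 2.5.
Method 1 values → pooled ranks: 3.5→6, 2.5→2.5, 3.2→5, 3→4
Rank sum = 6 + 2.5 + 5 + 4 = 17.5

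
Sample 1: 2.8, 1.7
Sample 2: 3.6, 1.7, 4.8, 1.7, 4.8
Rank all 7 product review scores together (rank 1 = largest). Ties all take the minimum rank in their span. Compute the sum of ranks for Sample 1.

Sorted (descending): 4.8, 4.8, 3.6, 2.8, 1.7, 1.7, 1.7
The 2 values of 4.8 occupy positions 1–2 → each gets rank 1.
The 3 values of 1.7 occupy positions 5–7 → each gets rank 5.
Sample 1 values → pooled ranks: 2.8→4, 1.7→5
Rank sum = 4 + 5 = 9

9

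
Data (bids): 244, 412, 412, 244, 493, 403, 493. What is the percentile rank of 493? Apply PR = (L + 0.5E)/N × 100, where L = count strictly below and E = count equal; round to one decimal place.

85.7

N = 7.
Strictly below 493: 5. Equal to 493: 2.
PR = (5 + 0.5·2)/7 × 100 = 85.7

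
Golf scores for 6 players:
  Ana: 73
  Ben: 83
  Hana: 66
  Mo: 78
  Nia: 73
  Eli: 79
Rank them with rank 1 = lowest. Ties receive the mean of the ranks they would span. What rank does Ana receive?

2.5

Sorted (ascending): 66, 73, 73, 78, 79, 83
The 2 values of 73 occupy positions 2–3 → average rank (2+3)/2 = 2.5.
Ana has value 73 → rank 2.5.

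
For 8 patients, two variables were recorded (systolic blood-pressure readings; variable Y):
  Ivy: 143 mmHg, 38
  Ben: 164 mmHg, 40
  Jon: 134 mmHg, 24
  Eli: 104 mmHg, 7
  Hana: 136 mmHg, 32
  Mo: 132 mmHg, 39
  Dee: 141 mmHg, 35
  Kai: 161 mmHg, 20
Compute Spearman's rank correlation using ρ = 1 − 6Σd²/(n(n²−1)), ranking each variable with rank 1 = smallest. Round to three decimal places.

Ranks of variable 1: 6, 8, 3, 1, 4, 2, 5, 7
Ranks of variable 2: 6, 8, 3, 1, 4, 7, 5, 2
d = r₁ − r₂: 0, 0, 0, 0, 0, -5, 0, 5
d²: 0, 0, 0, 0, 0, 25, 0, 25; Σd² = 50
ρ = 1 − 6·50/(8·63) = 1 − 300/504 = 0.405

0.405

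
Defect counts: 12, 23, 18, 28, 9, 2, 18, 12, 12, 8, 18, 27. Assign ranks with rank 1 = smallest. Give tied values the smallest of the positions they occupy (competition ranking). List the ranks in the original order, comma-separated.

Sorted (ascending): 2, 8, 9, 12, 12, 12, 18, 18, 18, 23, 27, 28
The 3 values of 12 occupy positions 4–6 → each gets rank 4.
The 3 values of 18 occupy positions 7–9 → each gets rank 7.

4, 10, 7, 12, 3, 1, 7, 4, 4, 2, 7, 11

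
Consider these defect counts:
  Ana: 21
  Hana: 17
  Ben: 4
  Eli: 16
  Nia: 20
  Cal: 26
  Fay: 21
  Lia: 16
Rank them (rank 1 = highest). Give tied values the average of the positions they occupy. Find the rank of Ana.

Sorted (descending): 26, 21, 21, 20, 17, 16, 16, 4
The 2 values of 21 occupy positions 2–3 → average rank (2+3)/2 = 2.5.
The 2 values of 16 occupy positions 6–7 → average rank (6+7)/2 = 6.5.
Ana has value 21 → rank 2.5.

2.5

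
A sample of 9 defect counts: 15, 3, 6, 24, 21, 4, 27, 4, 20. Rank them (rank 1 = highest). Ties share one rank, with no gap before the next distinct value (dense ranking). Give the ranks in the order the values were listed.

Sorted (descending): 27, 24, 21, 20, 15, 6, 4, 4, 3
The 2 values of 4 share dense rank 7.
Remaining distinct values take the next consecutive integers.

5, 8, 6, 2, 3, 7, 1, 7, 4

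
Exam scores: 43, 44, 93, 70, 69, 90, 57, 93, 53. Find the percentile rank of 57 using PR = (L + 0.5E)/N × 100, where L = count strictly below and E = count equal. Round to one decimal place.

38.9

N = 9.
Strictly below 57: 3. Equal to 57: 1.
PR = (3 + 0.5·1)/9 × 100 = 38.9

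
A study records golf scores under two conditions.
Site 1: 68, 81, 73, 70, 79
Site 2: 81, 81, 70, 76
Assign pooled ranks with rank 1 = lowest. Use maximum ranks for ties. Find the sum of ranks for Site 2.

Sorted (ascending): 68, 70, 70, 73, 76, 79, 81, 81, 81
The 2 values of 70 occupy positions 2–3 → each gets rank 3.
The 3 values of 81 occupy positions 7–9 → each gets rank 9.
Site 2 values → pooled ranks: 81→9, 81→9, 70→3, 76→5
Rank sum = 9 + 9 + 3 + 5 = 26

26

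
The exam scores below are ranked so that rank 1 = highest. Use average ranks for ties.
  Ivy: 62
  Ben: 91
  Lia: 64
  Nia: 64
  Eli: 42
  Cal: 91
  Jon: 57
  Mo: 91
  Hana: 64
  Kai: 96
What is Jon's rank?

Sorted (descending): 96, 91, 91, 91, 64, 64, 64, 62, 57, 42
The 3 values of 91 occupy positions 2–4 → average rank 3.
The 3 values of 64 occupy positions 5–7 → average rank 6.
Jon has value 57 → rank 9.

9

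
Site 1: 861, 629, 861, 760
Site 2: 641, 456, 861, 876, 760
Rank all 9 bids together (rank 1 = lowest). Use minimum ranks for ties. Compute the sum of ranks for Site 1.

Sorted (ascending): 456, 629, 641, 760, 760, 861, 861, 861, 876
The 2 values of 760 occupy positions 4–5 → each gets rank 4.
The 3 values of 861 occupy positions 6–8 → each gets rank 6.
Site 1 values → pooled ranks: 861→6, 629→2, 861→6, 760→4
Rank sum = 6 + 2 + 6 + 4 = 18

18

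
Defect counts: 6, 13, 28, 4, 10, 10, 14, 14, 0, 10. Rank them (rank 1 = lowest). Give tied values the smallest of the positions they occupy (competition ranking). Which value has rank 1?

Sorted (ascending): 0, 4, 6, 10, 10, 10, 13, 14, 14, 28
The 3 values of 10 occupy positions 4–6 → each gets rank 4.
The 2 values of 14 occupy positions 8–9 → each gets rank 8.
Rank 1 → value 0.

0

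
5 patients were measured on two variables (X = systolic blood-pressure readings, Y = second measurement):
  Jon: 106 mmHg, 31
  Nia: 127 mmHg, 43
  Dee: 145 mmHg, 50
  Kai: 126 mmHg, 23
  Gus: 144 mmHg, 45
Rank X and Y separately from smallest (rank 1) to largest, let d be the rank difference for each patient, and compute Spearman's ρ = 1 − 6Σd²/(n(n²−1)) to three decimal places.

0.900

Ranks of variable 1: 1, 3, 5, 2, 4
Ranks of variable 2: 2, 3, 5, 1, 4
d = r₁ − r₂: -1, 0, 0, 1, 0
d²: 1, 0, 0, 1, 0; Σd² = 2
ρ = 1 − 6·2/(5·24) = 1 − 12/120 = 0.900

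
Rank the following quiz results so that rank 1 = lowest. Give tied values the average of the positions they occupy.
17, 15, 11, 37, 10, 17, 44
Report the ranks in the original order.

Sorted (ascending): 10, 11, 15, 17, 17, 37, 44
The 2 values of 17 occupy positions 4–5 → average rank (4+5)/2 = 4.5.

4.5, 3, 2, 6, 1, 4.5, 7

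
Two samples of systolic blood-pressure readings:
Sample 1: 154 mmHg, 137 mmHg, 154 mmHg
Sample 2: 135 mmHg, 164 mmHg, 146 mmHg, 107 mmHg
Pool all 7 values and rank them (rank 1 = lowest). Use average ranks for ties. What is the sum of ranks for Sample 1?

Sorted (ascending): 107, 135, 137, 146, 154, 154, 164
The 2 values of 154 occupy positions 5–6 → average rank (5+6)/2 = 5.5.
Sample 1 values → pooled ranks: 154→5.5, 137→3, 154→5.5
Rank sum = 5.5 + 3 + 5.5 = 14

14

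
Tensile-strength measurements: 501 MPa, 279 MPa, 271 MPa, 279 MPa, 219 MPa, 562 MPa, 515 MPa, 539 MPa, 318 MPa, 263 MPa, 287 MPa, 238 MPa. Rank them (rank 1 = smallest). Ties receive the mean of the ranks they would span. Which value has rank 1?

Sorted (ascending): 219, 238, 263, 271, 279, 279, 287, 318, 501, 515, 539, 562
The 2 values of 279 occupy positions 5–6 → average rank (5+6)/2 = 5.5.
Rank 1 → value 219.

219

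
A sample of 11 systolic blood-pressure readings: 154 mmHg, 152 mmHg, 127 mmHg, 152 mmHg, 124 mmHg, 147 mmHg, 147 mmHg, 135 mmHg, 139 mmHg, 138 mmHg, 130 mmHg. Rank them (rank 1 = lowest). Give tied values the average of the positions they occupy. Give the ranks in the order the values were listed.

11, 9.5, 2, 9.5, 1, 7.5, 7.5, 4, 6, 5, 3

Sorted (ascending): 124, 127, 130, 135, 138, 139, 147, 147, 152, 152, 154
The 2 values of 147 occupy positions 7–8 → average rank (7+8)/2 = 7.5.
The 2 values of 152 occupy positions 9–10 → average rank (9+10)/2 = 9.5.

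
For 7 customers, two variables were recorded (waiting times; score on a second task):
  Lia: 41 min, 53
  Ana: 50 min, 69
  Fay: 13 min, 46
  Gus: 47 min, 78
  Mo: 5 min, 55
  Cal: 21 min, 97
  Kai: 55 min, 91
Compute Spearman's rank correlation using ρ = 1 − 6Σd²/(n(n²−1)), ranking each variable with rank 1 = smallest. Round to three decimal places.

Ranks of variable 1: 4, 6, 2, 5, 1, 3, 7
Ranks of variable 2: 2, 4, 1, 5, 3, 7, 6
d = r₁ − r₂: 2, 2, 1, 0, -2, -4, 1
d²: 4, 4, 1, 0, 4, 16, 1; Σd² = 30
ρ = 1 − 6·30/(7·48) = 1 − 180/336 = 0.464

0.464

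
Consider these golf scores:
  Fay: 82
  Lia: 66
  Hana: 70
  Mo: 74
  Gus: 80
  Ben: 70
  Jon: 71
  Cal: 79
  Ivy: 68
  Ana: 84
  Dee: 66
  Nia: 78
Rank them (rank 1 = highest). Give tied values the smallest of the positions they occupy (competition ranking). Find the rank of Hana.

8

Sorted (descending): 84, 82, 80, 79, 78, 74, 71, 70, 70, 68, 66, 66
The 2 values of 70 occupy positions 8–9 → each gets rank 8.
The 2 values of 66 occupy positions 11–12 → each gets rank 11.
Hana has value 70 → rank 8.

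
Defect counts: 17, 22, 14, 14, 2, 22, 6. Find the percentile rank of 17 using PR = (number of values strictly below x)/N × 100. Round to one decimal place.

N = 7.
Strictly below 17: 4. Equal to 17: 1.
PR = 4/7 × 100 = 57.1

57.1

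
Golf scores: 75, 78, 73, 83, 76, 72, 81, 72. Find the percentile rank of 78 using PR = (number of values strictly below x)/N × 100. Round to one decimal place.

N = 8.
Strictly below 78: 5. Equal to 78: 1.
PR = 5/8 × 100 = 62.5

62.5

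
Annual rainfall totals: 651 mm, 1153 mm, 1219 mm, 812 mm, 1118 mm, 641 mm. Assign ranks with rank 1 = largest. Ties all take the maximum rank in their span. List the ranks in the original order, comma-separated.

5, 2, 1, 4, 3, 6

Sorted (descending): 1219, 1153, 1118, 812, 651, 641
No ties — each value takes its position as its rank.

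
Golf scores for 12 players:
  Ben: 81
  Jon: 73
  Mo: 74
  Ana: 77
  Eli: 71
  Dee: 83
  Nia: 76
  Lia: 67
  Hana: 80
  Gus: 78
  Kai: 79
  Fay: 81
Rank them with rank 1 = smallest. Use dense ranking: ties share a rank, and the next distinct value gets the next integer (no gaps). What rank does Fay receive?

10

Sorted (ascending): 67, 71, 73, 74, 76, 77, 78, 79, 80, 81, 81, 83
The 2 values of 81 share dense rank 10.
Remaining distinct values take the next consecutive integers.
Fay has value 81 → rank 10.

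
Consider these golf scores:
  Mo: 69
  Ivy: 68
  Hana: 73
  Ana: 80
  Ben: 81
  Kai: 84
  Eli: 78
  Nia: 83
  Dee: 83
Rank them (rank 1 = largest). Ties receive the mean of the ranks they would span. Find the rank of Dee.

Sorted (descending): 84, 83, 83, 81, 80, 78, 73, 69, 68
The 2 values of 83 occupy positions 2–3 → average rank (2+3)/2 = 2.5.
Dee has value 83 → rank 2.5.

2.5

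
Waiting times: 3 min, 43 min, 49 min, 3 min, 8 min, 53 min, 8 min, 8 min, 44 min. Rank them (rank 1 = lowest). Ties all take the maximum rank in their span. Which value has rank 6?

43

Sorted (ascending): 3, 3, 8, 8, 8, 43, 44, 49, 53
The 2 values of 3 occupy positions 1–2 → each gets rank 2.
The 3 values of 8 occupy positions 3–5 → each gets rank 5.
Rank 6 → value 43.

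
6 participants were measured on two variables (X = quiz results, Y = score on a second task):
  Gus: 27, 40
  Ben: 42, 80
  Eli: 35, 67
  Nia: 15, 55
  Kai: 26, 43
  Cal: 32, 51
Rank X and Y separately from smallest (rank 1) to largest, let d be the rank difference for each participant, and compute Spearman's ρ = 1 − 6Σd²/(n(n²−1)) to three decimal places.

Ranks of variable 1: 3, 6, 5, 1, 2, 4
Ranks of variable 2: 1, 6, 5, 4, 2, 3
d = r₁ − r₂: 2, 0, 0, -3, 0, 1
d²: 4, 0, 0, 9, 0, 1; Σd² = 14
ρ = 1 − 6·14/(6·35) = 1 − 84/210 = 0.600

0.600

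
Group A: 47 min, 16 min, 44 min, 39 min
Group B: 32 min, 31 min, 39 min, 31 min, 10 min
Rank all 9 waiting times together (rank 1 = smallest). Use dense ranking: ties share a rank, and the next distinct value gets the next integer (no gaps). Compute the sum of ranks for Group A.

20

Sorted (ascending): 10, 16, 31, 31, 32, 39, 39, 44, 47
The 2 values of 31 share dense rank 3.
The 2 values of 39 share dense rank 5.
Remaining distinct values take the next consecutive integers.
Group A values → pooled ranks: 47→7, 16→2, 44→6, 39→5
Rank sum = 7 + 2 + 6 + 5 = 20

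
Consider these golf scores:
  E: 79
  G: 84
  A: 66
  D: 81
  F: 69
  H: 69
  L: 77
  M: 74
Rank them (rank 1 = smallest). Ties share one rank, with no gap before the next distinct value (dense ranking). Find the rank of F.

2

Sorted (ascending): 66, 69, 69, 74, 77, 79, 81, 84
The 2 values of 69 share dense rank 2.
Remaining distinct values take the next consecutive integers.
F has value 69 → rank 2.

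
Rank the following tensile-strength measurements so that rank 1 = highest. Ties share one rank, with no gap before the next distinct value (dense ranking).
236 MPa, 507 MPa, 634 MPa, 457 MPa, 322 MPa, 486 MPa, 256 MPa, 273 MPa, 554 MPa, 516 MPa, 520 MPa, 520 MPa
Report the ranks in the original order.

Sorted (descending): 634, 554, 520, 520, 516, 507, 486, 457, 322, 273, 256, 236
The 2 values of 520 share dense rank 3.
Remaining distinct values take the next consecutive integers.

11, 5, 1, 7, 8, 6, 10, 9, 2, 4, 3, 3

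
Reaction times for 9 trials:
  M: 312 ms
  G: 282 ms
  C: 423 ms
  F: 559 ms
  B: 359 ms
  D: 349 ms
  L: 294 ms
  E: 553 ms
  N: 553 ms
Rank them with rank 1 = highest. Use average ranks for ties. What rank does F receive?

Sorted (descending): 559, 553, 553, 423, 359, 349, 312, 294, 282
The 2 values of 553 occupy positions 2–3 → average rank (2+3)/2 = 2.5.
F has value 559 ms → rank 1.

1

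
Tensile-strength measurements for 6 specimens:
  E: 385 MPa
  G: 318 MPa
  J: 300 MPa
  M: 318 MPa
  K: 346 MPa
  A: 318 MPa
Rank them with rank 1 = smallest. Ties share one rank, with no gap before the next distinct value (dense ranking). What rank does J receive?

Sorted (ascending): 300, 318, 318, 318, 346, 385
The 3 values of 318 share dense rank 2.
Remaining distinct values take the next consecutive integers.
J has value 300 MPa → rank 1.

1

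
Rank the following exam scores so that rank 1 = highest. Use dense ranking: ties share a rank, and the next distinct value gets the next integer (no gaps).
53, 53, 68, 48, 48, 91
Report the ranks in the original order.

Sorted (descending): 91, 68, 53, 53, 48, 48
The 2 values of 53 share dense rank 3.
The 2 values of 48 share dense rank 4.
Remaining distinct values take the next consecutive integers.

3, 3, 2, 4, 4, 1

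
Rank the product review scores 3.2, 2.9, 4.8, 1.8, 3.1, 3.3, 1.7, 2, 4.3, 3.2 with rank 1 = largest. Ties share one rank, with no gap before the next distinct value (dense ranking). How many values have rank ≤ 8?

Sorted (descending): 4.8, 4.3, 3.3, 3.2, 3.2, 3.1, 2.9, 2, 1.8, 1.7
The 2 values of 3.2 share dense rank 4.
Remaining distinct values take the next consecutive integers.
Ranks ≤ 8: {1, 2, 3, 4, 4, 5, 6, 7, 8} → 9 values.

9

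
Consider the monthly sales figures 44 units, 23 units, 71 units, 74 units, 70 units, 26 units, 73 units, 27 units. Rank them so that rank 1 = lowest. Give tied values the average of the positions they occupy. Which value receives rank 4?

Sorted (ascending): 23, 26, 27, 44, 70, 71, 73, 74
No ties — each value takes its position as its rank.
Rank 4 → value 44.

44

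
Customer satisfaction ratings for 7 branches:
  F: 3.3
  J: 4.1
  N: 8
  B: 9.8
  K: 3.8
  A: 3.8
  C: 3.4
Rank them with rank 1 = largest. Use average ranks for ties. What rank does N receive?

Sorted (descending): 9.8, 8, 4.1, 3.8, 3.8, 3.4, 3.3
The 2 values of 3.8 occupy positions 4–5 → average rank (4+5)/2 = 4.5.
N has value 8 → rank 2.

2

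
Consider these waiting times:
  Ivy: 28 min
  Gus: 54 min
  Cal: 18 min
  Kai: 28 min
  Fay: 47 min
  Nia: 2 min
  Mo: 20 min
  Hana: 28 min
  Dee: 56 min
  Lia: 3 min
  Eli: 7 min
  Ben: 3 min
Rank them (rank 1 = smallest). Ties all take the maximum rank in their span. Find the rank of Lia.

Sorted (ascending): 2, 3, 3, 7, 18, 20, 28, 28, 28, 47, 54, 56
The 2 values of 3 occupy positions 2–3 → each gets rank 3.
The 3 values of 28 occupy positions 7–9 → each gets rank 9.
Lia has value 3 min → rank 3.

3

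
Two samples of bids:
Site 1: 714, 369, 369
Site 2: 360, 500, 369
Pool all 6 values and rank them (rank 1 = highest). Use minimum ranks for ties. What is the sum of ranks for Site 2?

11

Sorted (descending): 714, 500, 369, 369, 369, 360
The 3 values of 369 occupy positions 3–5 → each gets rank 3.
Site 2 values → pooled ranks: 360→6, 500→2, 369→3
Rank sum = 6 + 2 + 3 = 11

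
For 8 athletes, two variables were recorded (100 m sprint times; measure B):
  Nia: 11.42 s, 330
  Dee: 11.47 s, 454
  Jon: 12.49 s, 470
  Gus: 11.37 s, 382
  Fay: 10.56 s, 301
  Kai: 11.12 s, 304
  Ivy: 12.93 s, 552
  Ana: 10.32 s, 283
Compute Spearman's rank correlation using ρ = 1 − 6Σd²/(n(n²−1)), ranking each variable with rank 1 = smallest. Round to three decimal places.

0.976

Ranks of variable 1: 5, 6, 7, 4, 2, 3, 8, 1
Ranks of variable 2: 4, 6, 7, 5, 2, 3, 8, 1
d = r₁ − r₂: 1, 0, 0, -1, 0, 0, 0, 0
d²: 1, 0, 0, 1, 0, 0, 0, 0; Σd² = 2
ρ = 1 − 6·2/(8·63) = 1 − 12/504 = 0.976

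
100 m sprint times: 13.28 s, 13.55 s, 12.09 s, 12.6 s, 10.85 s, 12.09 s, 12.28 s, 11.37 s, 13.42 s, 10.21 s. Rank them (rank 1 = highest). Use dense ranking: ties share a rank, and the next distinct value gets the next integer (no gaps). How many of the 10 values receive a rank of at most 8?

Sorted (descending): 13.55, 13.42, 13.28, 12.6, 12.28, 12.09, 12.09, 11.37, 10.85, 10.21
The 2 values of 12.09 share dense rank 6.
Remaining distinct values take the next consecutive integers.
Ranks ≤ 8: {1, 2, 3, 4, 5, 6, 6, 7, 8} → 9 values.

9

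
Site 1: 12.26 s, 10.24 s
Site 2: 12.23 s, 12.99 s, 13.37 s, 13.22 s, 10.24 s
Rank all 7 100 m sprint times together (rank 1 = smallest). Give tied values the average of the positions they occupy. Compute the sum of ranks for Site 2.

Sorted (ascending): 10.24, 10.24, 12.23, 12.26, 12.99, 13.22, 13.37
The 2 values of 10.24 occupy positions 1–2 → average rank (1+2)/2 = 1.5.
Site 2 values → pooled ranks: 12.23→3, 12.99→5, 13.37→7, 13.22→6, 10.24→1.5
Rank sum = 3 + 5 + 7 + 6 + 1.5 = 22.5

22.5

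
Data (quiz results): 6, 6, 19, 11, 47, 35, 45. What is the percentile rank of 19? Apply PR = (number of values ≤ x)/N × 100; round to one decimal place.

N = 7.
Strictly below 19: 3. Equal to 19: 1.
PR = 4/7 × 100 = 57.1

57.1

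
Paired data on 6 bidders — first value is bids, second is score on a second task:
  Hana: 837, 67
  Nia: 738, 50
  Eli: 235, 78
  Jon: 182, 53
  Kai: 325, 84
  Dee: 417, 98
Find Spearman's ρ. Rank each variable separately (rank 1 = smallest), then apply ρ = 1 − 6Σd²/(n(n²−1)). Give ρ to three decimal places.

-0.086

Ranks of variable 1: 6, 5, 2, 1, 3, 4
Ranks of variable 2: 3, 1, 4, 2, 5, 6
d = r₁ − r₂: 3, 4, -2, -1, -2, -2
d²: 9, 16, 4, 1, 4, 4; Σd² = 38
ρ = 1 − 6·38/(6·35) = 1 − 228/210 = -0.086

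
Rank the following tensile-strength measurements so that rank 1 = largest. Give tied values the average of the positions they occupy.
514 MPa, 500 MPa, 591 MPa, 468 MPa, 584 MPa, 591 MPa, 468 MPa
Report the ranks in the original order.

Sorted (descending): 591, 591, 584, 514, 500, 468, 468
The 2 values of 591 occupy positions 1–2 → average rank (1+2)/2 = 1.5.
The 2 values of 468 occupy positions 6–7 → average rank (6+7)/2 = 6.5.

4, 5, 1.5, 6.5, 3, 1.5, 6.5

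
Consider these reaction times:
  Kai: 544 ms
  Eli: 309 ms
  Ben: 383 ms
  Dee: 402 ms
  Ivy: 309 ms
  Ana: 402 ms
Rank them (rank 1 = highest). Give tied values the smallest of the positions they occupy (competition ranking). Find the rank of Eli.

Sorted (descending): 544, 402, 402, 383, 309, 309
The 2 values of 402 occupy positions 2–3 → each gets rank 2.
The 2 values of 309 occupy positions 5–6 → each gets rank 5.
Eli has value 309 ms → rank 5.

5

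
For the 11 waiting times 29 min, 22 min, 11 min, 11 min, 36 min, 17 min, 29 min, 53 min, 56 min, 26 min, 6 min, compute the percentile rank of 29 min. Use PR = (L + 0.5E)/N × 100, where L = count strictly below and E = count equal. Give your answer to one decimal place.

63.6

N = 11.
Strictly below 29: 6. Equal to 29: 2.
PR = (6 + 0.5·2)/11 × 100 = 63.6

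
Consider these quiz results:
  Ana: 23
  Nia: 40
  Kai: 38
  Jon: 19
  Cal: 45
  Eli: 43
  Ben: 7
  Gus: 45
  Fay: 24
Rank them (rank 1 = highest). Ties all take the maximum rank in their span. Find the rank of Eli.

Sorted (descending): 45, 45, 43, 40, 38, 24, 23, 19, 7
The 2 values of 45 occupy positions 1–2 → each gets rank 2.
Eli has value 43 → rank 3.

3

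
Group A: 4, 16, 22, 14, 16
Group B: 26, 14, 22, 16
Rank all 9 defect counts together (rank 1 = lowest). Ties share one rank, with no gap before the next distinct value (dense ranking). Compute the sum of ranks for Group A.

13

Sorted (ascending): 4, 14, 14, 16, 16, 16, 22, 22, 26
The 2 values of 14 share dense rank 2.
The 3 values of 16 share dense rank 3.
The 2 values of 22 share dense rank 4.
Remaining distinct values take the next consecutive integers.
Group A values → pooled ranks: 4→1, 16→3, 22→4, 14→2, 16→3
Rank sum = 1 + 3 + 4 + 2 + 3 = 13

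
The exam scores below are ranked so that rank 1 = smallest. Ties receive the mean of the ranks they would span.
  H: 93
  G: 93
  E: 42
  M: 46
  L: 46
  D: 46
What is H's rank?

Sorted (ascending): 42, 46, 46, 46, 93, 93
The 3 values of 46 occupy positions 2–4 → average rank 3.
The 2 values of 93 occupy positions 5–6 → average rank (5+6)/2 = 5.5.
H has value 93 → rank 5.5.

5.5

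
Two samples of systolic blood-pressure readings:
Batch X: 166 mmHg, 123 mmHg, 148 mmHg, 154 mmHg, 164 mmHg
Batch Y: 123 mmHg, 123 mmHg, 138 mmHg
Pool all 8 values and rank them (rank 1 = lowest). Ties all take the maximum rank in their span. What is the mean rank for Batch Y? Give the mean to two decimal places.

Sorted (ascending): 123, 123, 123, 138, 148, 154, 164, 166
The 3 values of 123 occupy positions 1–3 → each gets rank 3.
Batch Y values → pooled ranks: 123→3, 123→3, 138→4
Mean rank = (3 + 3 + 4) / 3 = 3.33

3.33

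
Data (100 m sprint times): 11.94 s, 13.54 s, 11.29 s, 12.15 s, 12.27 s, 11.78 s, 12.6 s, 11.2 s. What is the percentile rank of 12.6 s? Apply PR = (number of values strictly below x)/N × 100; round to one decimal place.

75.0

N = 8.
Strictly below 12.6: 6. Equal to 12.6: 1.
PR = 6/8 × 100 = 75.0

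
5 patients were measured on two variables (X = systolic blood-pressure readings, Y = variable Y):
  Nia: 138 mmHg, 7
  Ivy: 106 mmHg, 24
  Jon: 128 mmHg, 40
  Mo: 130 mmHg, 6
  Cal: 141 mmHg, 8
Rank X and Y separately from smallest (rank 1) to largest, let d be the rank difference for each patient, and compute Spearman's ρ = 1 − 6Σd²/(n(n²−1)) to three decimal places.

Ranks of variable 1: 4, 1, 2, 3, 5
Ranks of variable 2: 2, 4, 5, 1, 3
d = r₁ − r₂: 2, -3, -3, 2, 2
d²: 4, 9, 9, 4, 4; Σd² = 30
ρ = 1 − 6·30/(5·24) = 1 − 180/120 = -0.500

-0.500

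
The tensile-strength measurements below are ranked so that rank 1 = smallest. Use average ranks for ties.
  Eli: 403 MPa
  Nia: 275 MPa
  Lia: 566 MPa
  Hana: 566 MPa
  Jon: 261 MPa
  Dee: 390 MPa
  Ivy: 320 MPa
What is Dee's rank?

Sorted (ascending): 261, 275, 320, 390, 403, 566, 566
The 2 values of 566 occupy positions 6–7 → average rank (6+7)/2 = 6.5.
Dee has value 390 MPa → rank 4.

4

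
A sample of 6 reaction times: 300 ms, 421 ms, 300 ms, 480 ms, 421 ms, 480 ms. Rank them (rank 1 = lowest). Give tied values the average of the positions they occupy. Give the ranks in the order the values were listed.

Sorted (ascending): 300, 300, 421, 421, 480, 480
The 2 values of 300 occupy positions 1–2 → average rank (1+2)/2 = 1.5.
The 2 values of 421 occupy positions 3–4 → average rank (3+4)/2 = 3.5.
The 2 values of 480 occupy positions 5–6 → average rank (5+6)/2 = 5.5.

1.5, 3.5, 1.5, 5.5, 3.5, 5.5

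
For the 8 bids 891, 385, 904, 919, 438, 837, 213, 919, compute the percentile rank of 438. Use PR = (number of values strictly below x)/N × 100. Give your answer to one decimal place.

25.0

N = 8.
Strictly below 438: 2. Equal to 438: 1.
PR = 2/8 × 100 = 25.0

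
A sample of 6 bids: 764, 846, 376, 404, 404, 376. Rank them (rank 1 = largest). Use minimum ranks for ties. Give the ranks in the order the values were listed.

Sorted (descending): 846, 764, 404, 404, 376, 376
The 2 values of 404 occupy positions 3–4 → each gets rank 3.
The 2 values of 376 occupy positions 5–6 → each gets rank 5.

2, 1, 5, 3, 3, 5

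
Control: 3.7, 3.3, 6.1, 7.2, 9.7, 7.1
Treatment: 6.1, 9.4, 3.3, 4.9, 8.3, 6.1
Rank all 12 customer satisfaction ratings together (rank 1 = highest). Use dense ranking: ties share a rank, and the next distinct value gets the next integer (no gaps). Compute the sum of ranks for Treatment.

33

Sorted (descending): 9.7, 9.4, 8.3, 7.2, 7.1, 6.1, 6.1, 6.1, 4.9, 3.7, 3.3, 3.3
The 3 values of 6.1 share dense rank 6.
The 2 values of 3.3 share dense rank 9.
Remaining distinct values take the next consecutive integers.
Treatment values → pooled ranks: 6.1→6, 9.4→2, 3.3→9, 4.9→7, 8.3→3, 6.1→6
Rank sum = 6 + 2 + 9 + 7 + 3 + 6 = 33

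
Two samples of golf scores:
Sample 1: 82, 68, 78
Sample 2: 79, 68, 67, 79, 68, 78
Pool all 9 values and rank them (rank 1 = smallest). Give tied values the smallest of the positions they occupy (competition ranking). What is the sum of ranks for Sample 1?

Sorted (ascending): 67, 68, 68, 68, 78, 78, 79, 79, 82
The 3 values of 68 occupy positions 2–4 → each gets rank 2.
The 2 values of 78 occupy positions 5–6 → each gets rank 5.
The 2 values of 79 occupy positions 7–8 → each gets rank 7.
Sample 1 values → pooled ranks: 82→9, 68→2, 78→5
Rank sum = 9 + 2 + 5 = 16

16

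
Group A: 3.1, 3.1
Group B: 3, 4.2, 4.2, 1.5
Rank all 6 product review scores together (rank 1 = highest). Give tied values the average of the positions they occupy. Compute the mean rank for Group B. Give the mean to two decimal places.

Sorted (descending): 4.2, 4.2, 3.1, 3.1, 3, 1.5
The 2 values of 4.2 occupy positions 1–2 → average rank (1+2)/2 = 1.5.
The 2 values of 3.1 occupy positions 3–4 → average rank (3+4)/2 = 3.5.
Group B values → pooled ranks: 3→5, 4.2→1.5, 4.2→1.5, 1.5→6
Mean rank = (5 + 1.5 + 1.5 + 6) / 4 = 3.50

3.50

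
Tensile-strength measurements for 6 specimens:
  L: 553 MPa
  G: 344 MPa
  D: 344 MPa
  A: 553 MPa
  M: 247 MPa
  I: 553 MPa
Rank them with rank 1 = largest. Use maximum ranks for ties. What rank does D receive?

Sorted (descending): 553, 553, 553, 344, 344, 247
The 3 values of 553 occupy positions 1–3 → each gets rank 3.
The 2 values of 344 occupy positions 4–5 → each gets rank 5.
D has value 344 MPa → rank 5.

5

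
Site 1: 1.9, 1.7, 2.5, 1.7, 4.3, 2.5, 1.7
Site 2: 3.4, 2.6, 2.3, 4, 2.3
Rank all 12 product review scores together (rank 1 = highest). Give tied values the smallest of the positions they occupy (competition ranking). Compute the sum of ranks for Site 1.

Sorted (descending): 4.3, 4, 3.4, 2.6, 2.5, 2.5, 2.3, 2.3, 1.9, 1.7, 1.7, 1.7
The 2 values of 2.5 occupy positions 5–6 → each gets rank 5.
The 2 values of 2.3 occupy positions 7–8 → each gets rank 7.
The 3 values of 1.7 occupy positions 10–12 → each gets rank 10.
Site 1 values → pooled ranks: 1.9→9, 1.7→10, 2.5→5, 1.7→10, 4.3→1, 2.5→5, 1.7→10
Rank sum = 9 + 10 + 5 + 10 + 1 + 5 + 10 = 50

50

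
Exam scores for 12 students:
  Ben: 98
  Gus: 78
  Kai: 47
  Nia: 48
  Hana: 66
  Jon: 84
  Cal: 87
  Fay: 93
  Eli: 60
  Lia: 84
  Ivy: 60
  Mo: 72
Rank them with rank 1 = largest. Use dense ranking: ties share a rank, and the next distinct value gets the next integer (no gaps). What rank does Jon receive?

Sorted (descending): 98, 93, 87, 84, 84, 78, 72, 66, 60, 60, 48, 47
The 2 values of 84 share dense rank 4.
The 2 values of 60 share dense rank 8.
Remaining distinct values take the next consecutive integers.
Jon has value 84 → rank 4.

4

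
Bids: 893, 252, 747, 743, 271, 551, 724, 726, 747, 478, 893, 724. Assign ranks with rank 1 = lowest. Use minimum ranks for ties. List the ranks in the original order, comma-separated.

Sorted (ascending): 252, 271, 478, 551, 724, 724, 726, 743, 747, 747, 893, 893
The 2 values of 724 occupy positions 5–6 → each gets rank 5.
The 2 values of 747 occupy positions 9–10 → each gets rank 9.
The 2 values of 893 occupy positions 11–12 → each gets rank 11.

11, 1, 9, 8, 2, 4, 5, 7, 9, 3, 11, 5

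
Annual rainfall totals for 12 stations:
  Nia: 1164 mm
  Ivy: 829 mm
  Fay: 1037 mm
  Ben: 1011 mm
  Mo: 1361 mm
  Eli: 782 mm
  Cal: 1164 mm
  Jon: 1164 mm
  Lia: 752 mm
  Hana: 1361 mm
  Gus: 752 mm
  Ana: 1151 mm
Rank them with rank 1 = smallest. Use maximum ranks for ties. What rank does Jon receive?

10

Sorted (ascending): 752, 752, 782, 829, 1011, 1037, 1151, 1164, 1164, 1164, 1361, 1361
The 2 values of 752 occupy positions 1–2 → each gets rank 2.
The 3 values of 1164 occupy positions 8–10 → each gets rank 10.
The 2 values of 1361 occupy positions 11–12 → each gets rank 12.
Jon has value 1164 mm → rank 10.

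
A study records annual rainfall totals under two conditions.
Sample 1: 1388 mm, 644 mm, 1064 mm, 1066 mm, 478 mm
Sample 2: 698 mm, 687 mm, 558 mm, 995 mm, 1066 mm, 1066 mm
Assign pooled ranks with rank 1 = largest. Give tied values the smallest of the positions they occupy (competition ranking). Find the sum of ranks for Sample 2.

Sorted (descending): 1388, 1066, 1066, 1066, 1064, 995, 698, 687, 644, 558, 478
The 3 values of 1066 occupy positions 2–4 → each gets rank 2.
Sample 2 values → pooled ranks: 698→7, 687→8, 558→10, 995→6, 1066→2, 1066→2
Rank sum = 7 + 8 + 10 + 6 + 2 + 2 = 35

35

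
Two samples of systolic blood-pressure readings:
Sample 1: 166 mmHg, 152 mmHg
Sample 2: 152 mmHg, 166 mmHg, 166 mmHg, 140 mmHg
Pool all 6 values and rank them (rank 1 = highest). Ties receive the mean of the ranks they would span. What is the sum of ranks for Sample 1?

6.5

Sorted (descending): 166, 166, 166, 152, 152, 140
The 3 values of 166 occupy positions 1–3 → average rank 2.
The 2 values of 152 occupy positions 4–5 → average rank (4+5)/2 = 4.5.
Sample 1 values → pooled ranks: 166→2, 152→4.5
Rank sum = 2 + 4.5 = 6.5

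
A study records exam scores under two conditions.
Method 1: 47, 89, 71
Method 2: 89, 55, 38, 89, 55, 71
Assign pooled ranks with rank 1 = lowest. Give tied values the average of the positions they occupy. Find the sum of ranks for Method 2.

Sorted (ascending): 38, 47, 55, 55, 71, 71, 89, 89, 89
The 2 values of 55 occupy positions 3–4 → average rank (3+4)/2 = 3.5.
The 2 values of 71 occupy positions 5–6 → average rank (5+6)/2 = 5.5.
The 3 values of 89 occupy positions 7–9 → average rank 8.
Method 2 values → pooled ranks: 89→8, 55→3.5, 38→1, 89→8, 55→3.5, 71→5.5
Rank sum = 8 + 3.5 + 1 + 8 + 3.5 + 5.5 = 29.5

29.5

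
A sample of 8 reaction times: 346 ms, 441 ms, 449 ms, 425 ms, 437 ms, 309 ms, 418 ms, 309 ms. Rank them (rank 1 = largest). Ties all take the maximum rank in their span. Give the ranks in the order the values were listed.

6, 2, 1, 4, 3, 8, 5, 8

Sorted (descending): 449, 441, 437, 425, 418, 346, 309, 309
The 2 values of 309 occupy positions 7–8 → each gets rank 8.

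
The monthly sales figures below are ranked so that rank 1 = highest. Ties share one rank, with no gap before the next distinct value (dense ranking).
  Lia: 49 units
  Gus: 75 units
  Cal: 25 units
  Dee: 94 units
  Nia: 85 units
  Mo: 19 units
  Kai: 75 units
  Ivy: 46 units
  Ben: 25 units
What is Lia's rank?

Sorted (descending): 94, 85, 75, 75, 49, 46, 25, 25, 19
The 2 values of 75 share dense rank 3.
The 2 values of 25 share dense rank 6.
Remaining distinct values take the next consecutive integers.
Lia has value 49 units → rank 4.

4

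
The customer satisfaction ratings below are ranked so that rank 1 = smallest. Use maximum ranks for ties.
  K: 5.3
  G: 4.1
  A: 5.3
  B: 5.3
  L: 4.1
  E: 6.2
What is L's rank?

Sorted (ascending): 4.1, 4.1, 5.3, 5.3, 5.3, 6.2
The 2 values of 4.1 occupy positions 1–2 → each gets rank 2.
The 3 values of 5.3 occupy positions 3–5 → each gets rank 5.
L has value 4.1 → rank 2.

2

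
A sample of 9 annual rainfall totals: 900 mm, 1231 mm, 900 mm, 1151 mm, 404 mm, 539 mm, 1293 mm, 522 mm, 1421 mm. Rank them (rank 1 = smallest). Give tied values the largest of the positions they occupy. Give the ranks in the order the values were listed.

5, 7, 5, 6, 1, 3, 8, 2, 9

Sorted (ascending): 404, 522, 539, 900, 900, 1151, 1231, 1293, 1421
The 2 values of 900 occupy positions 4–5 → each gets rank 5.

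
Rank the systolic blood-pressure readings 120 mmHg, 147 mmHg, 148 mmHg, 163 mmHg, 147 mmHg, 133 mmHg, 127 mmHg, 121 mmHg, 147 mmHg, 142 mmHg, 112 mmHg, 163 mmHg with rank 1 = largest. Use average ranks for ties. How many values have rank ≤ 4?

Sorted (descending): 163, 163, 148, 147, 147, 147, 142, 133, 127, 121, 120, 112
The 2 values of 163 occupy positions 1–2 → average rank (1+2)/2 = 1.5.
The 3 values of 147 occupy positions 4–6 → average rank 5.
Ranks ≤ 4: {1.5, 1.5, 3} → 3 values.

3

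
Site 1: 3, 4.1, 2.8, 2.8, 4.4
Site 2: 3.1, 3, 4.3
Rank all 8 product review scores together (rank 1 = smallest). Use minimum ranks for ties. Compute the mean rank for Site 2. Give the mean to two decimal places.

5.00

Sorted (ascending): 2.8, 2.8, 3, 3, 3.1, 4.1, 4.3, 4.4
The 2 values of 2.8 occupy positions 1–2 → each gets rank 1.
The 2 values of 3 occupy positions 3–4 → each gets rank 3.
Site 2 values → pooled ranks: 3.1→5, 3→3, 4.3→7
Mean rank = (5 + 3 + 7) / 3 = 5.00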